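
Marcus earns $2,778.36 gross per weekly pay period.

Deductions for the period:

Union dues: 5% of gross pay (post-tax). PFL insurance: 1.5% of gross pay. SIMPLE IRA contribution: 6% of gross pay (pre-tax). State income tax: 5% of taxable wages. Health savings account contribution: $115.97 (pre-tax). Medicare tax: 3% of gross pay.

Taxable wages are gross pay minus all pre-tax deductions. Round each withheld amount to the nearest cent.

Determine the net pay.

$2,106.96

SIMPLE IRA contribution: $2,778.36 × 0.06 = $166.70
Health savings account contribution: $115.97
Pre-tax total = $166.70 + $115.97 = $282.67
Taxable wages = $2,778.36 − $282.67 = $2,495.69
State income tax: $2,495.69 × 0.05 = $124.78
Medicare tax: $2,778.36 × 0.03 = $83.35
PFL insurance: $2,778.36 × 0.015 = $41.68
Union dues: $2,778.36 × 0.05 = $138.92
Total deductions = $166.70 + $115.97 + $124.78 + $83.35 + $41.68 + $138.92 = $671.40
Net pay = $2,778.36 − $671.40 = $2,106.96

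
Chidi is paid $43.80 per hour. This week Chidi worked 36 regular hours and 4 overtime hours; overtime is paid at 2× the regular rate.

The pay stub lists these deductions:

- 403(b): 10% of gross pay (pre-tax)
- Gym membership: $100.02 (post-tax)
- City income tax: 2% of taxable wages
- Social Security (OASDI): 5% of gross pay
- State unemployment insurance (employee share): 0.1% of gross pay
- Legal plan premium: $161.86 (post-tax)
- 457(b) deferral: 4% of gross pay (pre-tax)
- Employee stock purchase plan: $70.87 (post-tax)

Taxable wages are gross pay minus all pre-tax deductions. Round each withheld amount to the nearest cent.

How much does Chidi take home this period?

$1,193.20

Regular pay: 36 × $43.80 = $1,576.80
Overtime pay: 4 × $43.80 × 2 = $350.40
Gross pay = $1,576.80 + $350.40 = $1,927.20
403(b): $1,927.20 × 0.1 = $192.72
457(b) deferral: $1,927.20 × 0.04 = $77.09
Pre-tax total = $192.72 + $77.09 = $269.81
Taxable wages = $1,927.20 − $269.81 = $1,657.39
City income tax: $1,657.39 × 0.02 = $33.15
State unemployment insurance (employee share): $1,927.20 × 0.001 = $1.93
Social Security (OASDI): $1,927.20 × 0.05 = $96.36
Gym membership: $100.02
Employee stock purchase plan: $70.87
Legal plan premium: $161.86
Total deductions = $192.72 + $77.09 + $33.15 + $1.93 + $96.36 + $100.02 + $70.87 + $161.86 = $734.00
Net pay = $1,927.20 − $734.00 = $1,193.20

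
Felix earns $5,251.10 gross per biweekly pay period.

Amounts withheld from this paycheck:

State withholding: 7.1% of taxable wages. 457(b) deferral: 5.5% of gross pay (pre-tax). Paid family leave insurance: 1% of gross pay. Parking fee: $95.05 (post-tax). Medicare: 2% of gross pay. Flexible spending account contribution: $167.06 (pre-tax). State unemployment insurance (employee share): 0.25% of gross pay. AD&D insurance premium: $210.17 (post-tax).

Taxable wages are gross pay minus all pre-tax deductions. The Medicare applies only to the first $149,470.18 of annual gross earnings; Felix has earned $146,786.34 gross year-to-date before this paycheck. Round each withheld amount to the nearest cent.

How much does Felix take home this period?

$4,030.23

457(b) deferral: $5,251.10 × 0.055 = $288.81
Flexible spending account contribution: $167.06
Pre-tax total = $288.81 + $167.06 = $455.87
Taxable wages = $5,251.10 − $455.87 = $4,795.23
State withholding: $4,795.23 × 0.071 = $340.46
Paid family leave insurance: $5,251.10 × 0.01 = $52.51
Medicare: only $149,470.18 − $146,786.34 = $2,683.84 of this check is subject → $2,683.84 × 0.02 = $53.68
State unemployment insurance (employee share): $5,251.10 × 0.0025 = $13.13
Parking fee: $95.05
AD&D insurance premium: $210.17
Total deductions = $288.81 + $167.06 + $340.46 + $52.51 + $53.68 + $13.13 + $95.05 + $210.17 = $1,220.87
Net pay = $5,251.10 − $1,220.87 = $4,030.23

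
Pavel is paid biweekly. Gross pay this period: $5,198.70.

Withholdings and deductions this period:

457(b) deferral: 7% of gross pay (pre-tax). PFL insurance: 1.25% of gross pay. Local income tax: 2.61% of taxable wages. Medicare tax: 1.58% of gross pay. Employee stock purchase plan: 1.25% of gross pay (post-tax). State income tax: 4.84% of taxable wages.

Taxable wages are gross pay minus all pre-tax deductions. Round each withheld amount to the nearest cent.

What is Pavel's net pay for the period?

$4,262.50

457(b) deferral: $5,198.70 × 0.07 = $363.91
Taxable wages = $5,198.70 − $363.91 = $4,834.79
State income tax: $4,834.79 × 0.0484 = $234.00
Local income tax: $4,834.79 × 0.0261 = $126.19
Medicare tax: $5,198.70 × 0.0158 = $82.14
PFL insurance: $5,198.70 × 0.0125 = $64.98
Employee stock purchase plan: $5,198.70 × 0.0125 = $64.98
Total deductions = $363.91 + $234.00 + $126.19 + $82.14 + $64.98 + $64.98 = $936.20
Net pay = $5,198.70 − $936.20 = $4,262.50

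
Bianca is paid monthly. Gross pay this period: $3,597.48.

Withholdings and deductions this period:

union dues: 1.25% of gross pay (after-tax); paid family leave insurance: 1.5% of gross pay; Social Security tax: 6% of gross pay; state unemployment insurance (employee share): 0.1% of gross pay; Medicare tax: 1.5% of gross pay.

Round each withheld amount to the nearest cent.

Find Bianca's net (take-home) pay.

Medicare tax: $3,597.48 × 0.015 = $53.96
Social Security tax: $3,597.48 × 0.06 = $215.85
State unemployment insurance (employee share): $3,597.48 × 0.001 = $3.60
Paid family leave insurance: $3,597.48 × 0.015 = $53.96
Union dues: $3,597.48 × 0.0125 = $44.97
Total deductions = $53.96 + $215.85 + $3.60 + $53.96 + $44.97 = $372.34
Net pay = $3,597.48 − $372.34 = $3,225.14

$3,225.14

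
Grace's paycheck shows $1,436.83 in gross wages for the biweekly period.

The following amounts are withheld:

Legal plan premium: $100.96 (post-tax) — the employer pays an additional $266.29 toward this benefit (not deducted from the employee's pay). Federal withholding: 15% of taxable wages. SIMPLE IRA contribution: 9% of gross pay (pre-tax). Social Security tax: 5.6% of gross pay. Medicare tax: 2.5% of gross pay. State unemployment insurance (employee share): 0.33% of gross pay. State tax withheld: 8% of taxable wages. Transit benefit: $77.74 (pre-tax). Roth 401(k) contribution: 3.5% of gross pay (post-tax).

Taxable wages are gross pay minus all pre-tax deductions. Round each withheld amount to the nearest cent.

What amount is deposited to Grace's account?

Transit benefit: $77.74
SIMPLE IRA contribution: $1,436.83 × 0.09 = $129.31
Pre-tax total = $77.74 + $129.31 = $207.05
Taxable wages = $1,436.83 − $207.05 = $1,229.78
State tax withheld: $1,229.78 × 0.08 = $98.38
Federal withholding: $1,229.78 × 0.15 = $184.47
Social Security tax: $1,436.83 × 0.056 = $80.46
State unemployment insurance (employee share): $1,436.83 × 0.0033 = $4.74
Medicare tax: $1,436.83 × 0.025 = $35.92
Roth 401(k) contribution: $1,436.83 × 0.035 = $50.29
Legal plan premium: $100.96
(Employer's $266.29 toward legal plan premium is not withheld from the employee.)
Total deductions = $77.74 + $129.31 + $98.38 + $184.47 + $80.46 + $4.74 + $35.92 + $50.29 + $100.96 = $762.27
Net pay = $1,436.83 − $762.27 = $674.56

$674.56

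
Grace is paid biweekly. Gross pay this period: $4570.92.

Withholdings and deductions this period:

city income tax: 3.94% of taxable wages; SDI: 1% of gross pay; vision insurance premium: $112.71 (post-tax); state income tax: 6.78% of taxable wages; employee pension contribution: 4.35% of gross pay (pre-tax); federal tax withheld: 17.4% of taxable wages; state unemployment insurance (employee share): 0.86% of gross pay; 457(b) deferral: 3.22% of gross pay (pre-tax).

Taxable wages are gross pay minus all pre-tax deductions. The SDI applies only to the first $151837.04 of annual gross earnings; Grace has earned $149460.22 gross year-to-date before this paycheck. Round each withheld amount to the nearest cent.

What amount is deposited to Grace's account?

$2861.07

Employee pension contribution: $4570.92 × 0.0435 = $198.84
457(b) deferral: $4570.92 × 0.0322 = $147.18
Pre-tax total = $198.84 + $147.18 = $346.02
Taxable wages = $4570.92 − $346.02 = $4224.90
City income tax: $4224.90 × 0.0394 = $166.46
Federal tax withheld: $4224.90 × 0.174 = $735.13
State income tax: $4224.90 × 0.0678 = $286.45
SDI: only $151837.04 − $149460.22 = $2376.82 of this check is subject → $2376.82 × 0.01 = $23.77
State unemployment insurance (employee share): $4570.92 × 0.0086 = $39.31
Vision insurance premium: $112.71
Total deductions = $198.84 + $147.18 + $166.46 + $735.13 + $286.45 + $23.77 + $39.31 + $112.71 = $1709.85
Net pay = $4570.92 − $1709.85 = $2861.07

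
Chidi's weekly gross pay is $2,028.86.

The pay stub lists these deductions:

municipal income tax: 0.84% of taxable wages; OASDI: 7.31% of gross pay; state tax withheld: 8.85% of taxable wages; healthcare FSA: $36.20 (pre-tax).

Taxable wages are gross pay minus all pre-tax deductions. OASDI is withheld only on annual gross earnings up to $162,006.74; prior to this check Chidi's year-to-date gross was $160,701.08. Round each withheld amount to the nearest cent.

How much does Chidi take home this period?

$1,704.13

Healthcare FSA: $36.20
Taxable wages = $2,028.86 − $36.20 = $1,992.66
State tax withheld: $1,992.66 × 0.0885 = $176.35
Municipal income tax: $1,992.66 × 0.0084 = $16.74
OASDI: only $162,006.74 − $160,701.08 = $1,305.66 of this check is subject → $1,305.66 × 0.0731 = $95.44
Total deductions = $36.20 + $176.35 + $16.74 + $95.44 = $324.73
Net pay = $2,028.86 − $324.73 = $1,704.13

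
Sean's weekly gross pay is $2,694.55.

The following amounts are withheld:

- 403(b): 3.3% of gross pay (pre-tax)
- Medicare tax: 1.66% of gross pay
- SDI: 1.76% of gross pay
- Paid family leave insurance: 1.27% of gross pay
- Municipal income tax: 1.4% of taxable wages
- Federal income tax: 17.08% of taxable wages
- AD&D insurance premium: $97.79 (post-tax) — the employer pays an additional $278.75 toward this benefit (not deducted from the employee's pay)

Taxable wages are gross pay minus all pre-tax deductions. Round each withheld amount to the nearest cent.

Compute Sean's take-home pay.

403(b): $2,694.55 × 0.033 = $88.92
Taxable wages = $2,694.55 − $88.92 = $2,605.63
Federal income tax: $2,605.63 × 0.1708 = $445.04
Municipal income tax: $2,605.63 × 0.014 = $36.48
SDI: $2,694.55 × 0.0176 = $47.42
Paid family leave insurance: $2,694.55 × 0.0127 = $34.22
Medicare tax: $2,694.55 × 0.0166 = $44.73
AD&D insurance premium: $97.79
(Employer's $278.75 toward AD&D insurance premium is not withheld from the employee.)
Total deductions = $88.92 + $445.04 + $36.48 + $47.42 + $34.22 + $44.73 + $97.79 = $794.60
Net pay = $2,694.55 − $794.60 = $1,899.95

$1,899.95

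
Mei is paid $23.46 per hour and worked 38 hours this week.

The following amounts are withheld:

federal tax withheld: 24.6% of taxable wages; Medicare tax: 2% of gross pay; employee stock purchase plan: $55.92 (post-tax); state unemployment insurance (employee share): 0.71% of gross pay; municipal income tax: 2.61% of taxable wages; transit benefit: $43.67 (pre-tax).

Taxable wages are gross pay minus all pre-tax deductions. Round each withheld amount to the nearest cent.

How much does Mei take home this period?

$537.04

Gross pay: 38 × $23.46 = $891.48
Transit benefit: $43.67
Taxable wages = $891.48 − $43.67 = $847.81
Municipal income tax: $847.81 × 0.0261 = $22.13
Federal tax withheld: $847.81 × 0.246 = $208.56
State unemployment insurance (employee share): $891.48 × 0.0071 = $6.33
Medicare tax: $891.48 × 0.02 = $17.83
Employee stock purchase plan: $55.92
Total deductions = $43.67 + $22.13 + $208.56 + $6.33 + $17.83 + $55.92 = $354.44
Net pay = $891.48 − $354.44 = $537.04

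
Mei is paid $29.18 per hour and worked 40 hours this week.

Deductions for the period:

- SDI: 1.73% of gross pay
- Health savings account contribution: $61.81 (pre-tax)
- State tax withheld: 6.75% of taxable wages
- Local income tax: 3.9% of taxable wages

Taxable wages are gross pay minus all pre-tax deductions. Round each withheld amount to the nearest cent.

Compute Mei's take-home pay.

$967.48

Gross pay: 40 × $29.18 = $1167.20
Health savings account contribution: $61.81
Taxable wages = $1167.20 − $61.81 = $1105.39
State tax withheld: $1105.39 × 0.0675 = $74.61
Local income tax: $1105.39 × 0.039 = $43.11
SDI: $1167.20 × 0.0173 = $20.19
Total deductions = $61.81 + $74.61 + $43.11 + $20.19 = $199.72
Net pay = $1167.20 − $199.72 = $967.48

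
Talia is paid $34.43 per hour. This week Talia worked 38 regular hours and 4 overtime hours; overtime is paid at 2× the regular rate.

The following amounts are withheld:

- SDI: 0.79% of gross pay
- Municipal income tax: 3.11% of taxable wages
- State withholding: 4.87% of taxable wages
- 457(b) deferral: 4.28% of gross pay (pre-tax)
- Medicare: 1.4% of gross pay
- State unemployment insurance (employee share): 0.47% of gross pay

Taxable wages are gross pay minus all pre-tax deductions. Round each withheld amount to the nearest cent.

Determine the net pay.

$1,352.89

Regular pay: 38 × $34.43 = $1,308.34
Overtime pay: 4 × $34.43 × 2 = $275.44
Gross pay = $1,308.34 + $275.44 = $1,583.78
457(b) deferral: $1,583.78 × 0.0428 = $67.79
Taxable wages = $1,583.78 − $67.79 = $1,515.99
State withholding: $1,515.99 × 0.0487 = $73.83
Municipal income tax: $1,515.99 × 0.0311 = $47.15
Medicare: $1,583.78 × 0.014 = $22.17
State unemployment insurance (employee share): $1,583.78 × 0.0047 = $7.44
SDI: $1,583.78 × 0.0079 = $12.51
Total deductions = $67.79 + $73.83 + $47.15 + $22.17 + $7.44 + $12.51 = $230.89
Net pay = $1,583.78 − $230.89 = $1,352.89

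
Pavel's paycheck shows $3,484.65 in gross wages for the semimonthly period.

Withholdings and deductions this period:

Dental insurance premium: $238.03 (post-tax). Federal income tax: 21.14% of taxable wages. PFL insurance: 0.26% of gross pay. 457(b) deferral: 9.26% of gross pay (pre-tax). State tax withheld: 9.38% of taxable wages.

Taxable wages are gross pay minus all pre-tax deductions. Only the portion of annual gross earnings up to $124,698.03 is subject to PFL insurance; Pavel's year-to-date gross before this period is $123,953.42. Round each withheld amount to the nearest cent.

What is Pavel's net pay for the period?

457(b) deferral: $3,484.65 × 0.0926 = $322.68
Taxable wages = $3,484.65 − $322.68 = $3,161.97
Federal income tax: $3,161.97 × 0.2114 = $668.44
State tax withheld: $3,161.97 × 0.0938 = $296.59
PFL insurance: only $124,698.03 − $123,953.42 = $744.61 of this check is subject → $744.61 × 0.0026 = $1.94
Dental insurance premium: $238.03
Total deductions = $322.68 + $668.44 + $296.59 + $1.94 + $238.03 = $1,527.68
Net pay = $3,484.65 − $1,527.68 = $1,956.97

$1,956.97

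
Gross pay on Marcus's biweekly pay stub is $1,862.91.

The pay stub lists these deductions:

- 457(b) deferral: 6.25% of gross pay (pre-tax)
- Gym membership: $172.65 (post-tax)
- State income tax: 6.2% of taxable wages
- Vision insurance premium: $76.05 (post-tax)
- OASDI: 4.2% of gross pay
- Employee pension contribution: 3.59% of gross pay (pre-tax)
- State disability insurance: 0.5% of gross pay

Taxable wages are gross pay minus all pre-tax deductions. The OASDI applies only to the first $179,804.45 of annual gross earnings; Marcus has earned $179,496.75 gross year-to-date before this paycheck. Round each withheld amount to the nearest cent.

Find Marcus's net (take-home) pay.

$1,304.53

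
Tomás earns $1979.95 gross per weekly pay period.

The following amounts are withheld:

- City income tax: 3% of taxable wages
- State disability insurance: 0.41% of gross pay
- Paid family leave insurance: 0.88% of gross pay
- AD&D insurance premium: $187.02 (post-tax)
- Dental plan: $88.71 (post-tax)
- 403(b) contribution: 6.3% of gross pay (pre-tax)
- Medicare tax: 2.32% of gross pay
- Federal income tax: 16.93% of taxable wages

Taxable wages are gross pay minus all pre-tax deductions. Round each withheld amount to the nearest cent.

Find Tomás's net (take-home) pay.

403(b) contribution: $1979.95 × 0.063 = $124.74
Taxable wages = $1979.95 − $124.74 = $1855.21
City income tax: $1855.21 × 0.03 = $55.66
Federal income tax: $1855.21 × 0.1693 = $314.09
Medicare tax: $1979.95 × 0.0232 = $45.93
State disability insurance: $1979.95 × 0.0041 = $8.12
Paid family leave insurance: $1979.95 × 0.0088 = $17.42
AD&D insurance premium: $187.02
Dental plan: $88.71
Total deductions = $124.74 + $55.66 + $314.09 + $45.93 + $8.12 + $17.42 + $187.02 + $88.71 = $841.69
Net pay = $1979.95 − $841.69 = $1138.26

$1138.26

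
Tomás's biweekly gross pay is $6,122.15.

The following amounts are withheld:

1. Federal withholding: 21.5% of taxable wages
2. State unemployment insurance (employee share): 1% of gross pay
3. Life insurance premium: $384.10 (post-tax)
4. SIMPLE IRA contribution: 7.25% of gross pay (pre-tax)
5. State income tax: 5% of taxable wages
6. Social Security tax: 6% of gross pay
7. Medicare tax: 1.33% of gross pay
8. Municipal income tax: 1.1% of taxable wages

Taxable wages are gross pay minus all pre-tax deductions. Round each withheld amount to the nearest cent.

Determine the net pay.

SIMPLE IRA contribution: $6,122.15 × 0.0725 = $443.86
Taxable wages = $6,122.15 − $443.86 = $5,678.29
Federal withholding: $5,678.29 × 0.215 = $1,220.83
State income tax: $5,678.29 × 0.05 = $283.91
Municipal income tax: $5,678.29 × 0.011 = $62.46
Medicare tax: $6,122.15 × 0.0133 = $81.42
State unemployment insurance (employee share): $6,122.15 × 0.01 = $61.22
Social Security tax: $6,122.15 × 0.06 = $367.33
Life insurance premium: $384.10
Total deductions = $443.86 + $1,220.83 + $283.91 + $62.46 + $81.42 + $61.22 + $367.33 + $384.10 = $2,905.13
Net pay = $6,122.15 − $2,905.13 = $3,217.02

$3,217.02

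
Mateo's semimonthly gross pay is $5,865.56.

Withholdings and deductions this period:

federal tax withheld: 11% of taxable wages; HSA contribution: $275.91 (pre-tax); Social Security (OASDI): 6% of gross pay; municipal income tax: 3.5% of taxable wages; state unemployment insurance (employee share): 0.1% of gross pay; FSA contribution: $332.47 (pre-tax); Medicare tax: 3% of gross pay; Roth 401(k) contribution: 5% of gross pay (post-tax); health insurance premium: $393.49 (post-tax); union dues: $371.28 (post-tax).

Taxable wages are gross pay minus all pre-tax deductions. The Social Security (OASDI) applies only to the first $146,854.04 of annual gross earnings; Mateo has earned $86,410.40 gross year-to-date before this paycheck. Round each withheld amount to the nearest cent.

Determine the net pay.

$2,903.07

HSA contribution: $275.91
FSA contribution: $332.47
Pre-tax total = $275.91 + $332.47 = $608.38
Taxable wages = $5,865.56 − $608.38 = $5,257.18
Municipal income tax: $5,257.18 × 0.035 = $184.00
Federal tax withheld: $5,257.18 × 0.11 = $578.29
Medicare tax: $5,865.56 × 0.03 = $175.97
State unemployment insurance (employee share): $5,865.56 × 0.001 = $5.87
Social Security (OASDI): cap not yet reached, full $5,865.56 is subject → $5,865.56 × 0.06 = $351.93
Health insurance premium: $393.49
Union dues: $371.28
Roth 401(k) contribution: $5,865.56 × 0.05 = $293.28
Total deductions = $275.91 + $332.47 + $184.00 + $578.29 + $175.97 + $5.87 + $351.93 + $393.49 + $371.28 + $293.28 = $2,962.49
Net pay = $5,865.56 − $2,962.49 = $2,903.07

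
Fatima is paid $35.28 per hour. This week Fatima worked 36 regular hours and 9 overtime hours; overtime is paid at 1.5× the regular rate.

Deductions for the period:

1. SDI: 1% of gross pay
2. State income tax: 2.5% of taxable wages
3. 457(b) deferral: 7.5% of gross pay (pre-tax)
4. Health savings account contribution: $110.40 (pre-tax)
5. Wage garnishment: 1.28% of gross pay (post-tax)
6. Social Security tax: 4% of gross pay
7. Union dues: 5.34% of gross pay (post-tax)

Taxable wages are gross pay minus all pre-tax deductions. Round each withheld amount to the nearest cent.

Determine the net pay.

$1264.44

Regular pay: 36 × $35.28 = $1270.08
Overtime pay: 9 × $35.28 × 1.5 = $476.28
Gross pay = $1270.08 + $476.28 = $1746.36
Health savings account contribution: $110.40
457(b) deferral: $1746.36 × 0.075 = $130.98
Pre-tax total = $110.40 + $130.98 = $241.38
Taxable wages = $1746.36 − $241.38 = $1504.98
State income tax: $1504.98 × 0.025 = $37.62
SDI: $1746.36 × 0.01 = $17.46
Social Security tax: $1746.36 × 0.04 = $69.85
Union dues: $1746.36 × 0.0534 = $93.26
Wage garnishment: $1746.36 × 0.0128 = $22.35
Total deductions = $110.40 + $130.98 + $37.62 + $17.46 + $69.85 + $93.26 + $22.35 = $481.92
Net pay = $1746.36 − $481.92 = $1264.44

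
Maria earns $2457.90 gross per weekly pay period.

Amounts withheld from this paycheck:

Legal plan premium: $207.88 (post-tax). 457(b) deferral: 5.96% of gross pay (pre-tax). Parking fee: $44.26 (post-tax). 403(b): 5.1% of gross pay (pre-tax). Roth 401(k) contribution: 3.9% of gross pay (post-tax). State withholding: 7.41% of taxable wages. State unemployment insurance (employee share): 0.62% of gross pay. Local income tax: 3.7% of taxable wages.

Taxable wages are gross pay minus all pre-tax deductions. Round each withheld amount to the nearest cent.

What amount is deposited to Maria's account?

457(b) deferral: $2457.90 × 0.0596 = $146.49
403(b): $2457.90 × 0.051 = $125.35
Pre-tax total = $146.49 + $125.35 = $271.84
Taxable wages = $2457.90 − $271.84 = $2186.06
Local income tax: $2186.06 × 0.037 = $80.88
State withholding: $2186.06 × 0.0741 = $161.99
State unemployment insurance (employee share): $2457.90 × 0.0062 = $15.24
Parking fee: $44.26
Legal plan premium: $207.88
Roth 401(k) contribution: $2457.90 × 0.039 = $95.86
Total deductions = $146.49 + $125.35 + $80.88 + $161.99 + $15.24 + $44.26 + $207.88 + $95.86 = $877.95
Net pay = $2457.90 − $877.95 = $1579.95

$1579.95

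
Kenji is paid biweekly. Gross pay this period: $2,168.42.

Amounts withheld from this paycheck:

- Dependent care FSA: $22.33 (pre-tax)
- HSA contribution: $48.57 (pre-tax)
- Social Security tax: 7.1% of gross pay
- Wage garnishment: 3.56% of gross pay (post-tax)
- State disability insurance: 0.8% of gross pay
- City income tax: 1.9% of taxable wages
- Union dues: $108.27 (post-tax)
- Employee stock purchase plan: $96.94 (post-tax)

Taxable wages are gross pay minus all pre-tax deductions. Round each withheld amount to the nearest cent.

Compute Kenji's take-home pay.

HSA contribution: $48.57
Dependent care FSA: $22.33
Pre-tax total = $48.57 + $22.33 = $70.90
Taxable wages = $2,168.42 − $70.90 = $2,097.52
City income tax: $2,097.52 × 0.019 = $39.85
State disability insurance: $2,168.42 × 0.008 = $17.35
Social Security tax: $2,168.42 × 0.071 = $153.96
Employee stock purchase plan: $96.94
Union dues: $108.27
Wage garnishment: $2,168.42 × 0.0356 = $77.20
Total deductions = $48.57 + $22.33 + $39.85 + $17.35 + $153.96 + $96.94 + $108.27 + $77.20 = $564.47
Net pay = $2,168.42 − $564.47 = $1,603.95

$1,603.95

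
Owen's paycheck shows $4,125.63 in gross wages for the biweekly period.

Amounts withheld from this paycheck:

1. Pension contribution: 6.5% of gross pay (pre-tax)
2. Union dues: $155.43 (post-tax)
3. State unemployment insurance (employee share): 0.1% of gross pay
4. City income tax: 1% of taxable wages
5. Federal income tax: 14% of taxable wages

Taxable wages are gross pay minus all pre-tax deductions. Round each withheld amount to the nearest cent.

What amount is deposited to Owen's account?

Pension contribution: $4,125.63 × 0.065 = $268.17
Taxable wages = $4,125.63 − $268.17 = $3,857.46
City income tax: $3,857.46 × 0.01 = $38.57
Federal income tax: $3,857.46 × 0.14 = $540.04
State unemployment insurance (employee share): $4,125.63 × 0.001 = $4.13
Union dues: $155.43
Total deductions = $268.17 + $38.57 + $540.04 + $4.13 + $155.43 = $1,006.34
Net pay = $4,125.63 − $1,006.34 = $3,119.29

$3,119.29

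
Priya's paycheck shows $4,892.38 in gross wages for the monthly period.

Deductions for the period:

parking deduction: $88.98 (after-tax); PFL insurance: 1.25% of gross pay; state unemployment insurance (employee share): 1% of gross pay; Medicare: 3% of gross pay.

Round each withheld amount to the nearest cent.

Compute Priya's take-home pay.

$4,546.56

PFL insurance: $4,892.38 × 0.0125 = $61.15
State unemployment insurance (employee share): $4,892.38 × 0.01 = $48.92
Medicare: $4,892.38 × 0.03 = $146.77
Parking deduction: $88.98
Total deductions = $61.15 + $48.92 + $146.77 + $88.98 = $345.82
Net pay = $4,892.38 − $345.82 = $4,546.56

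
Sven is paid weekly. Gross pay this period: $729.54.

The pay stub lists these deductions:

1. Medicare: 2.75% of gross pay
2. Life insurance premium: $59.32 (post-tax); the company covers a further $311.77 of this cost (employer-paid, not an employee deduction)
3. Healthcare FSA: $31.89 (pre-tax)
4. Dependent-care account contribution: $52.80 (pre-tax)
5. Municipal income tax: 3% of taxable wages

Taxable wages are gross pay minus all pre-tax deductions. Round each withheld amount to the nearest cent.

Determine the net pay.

Healthcare FSA: $31.89
Dependent-care account contribution: $52.80
Pre-tax total = $31.89 + $52.80 = $84.69
Taxable wages = $729.54 − $84.69 = $644.85
Municipal income tax: $644.85 × 0.03 = $19.35
Medicare: $729.54 × 0.0275 = $20.06
Life insurance premium: $59.32
(Employer's $311.77 toward life insurance premium is not withheld from the employee.)
Total deductions = $31.89 + $52.80 + $19.35 + $20.06 + $59.32 = $183.42
Net pay = $729.54 − $183.42 = $546.12

$546.12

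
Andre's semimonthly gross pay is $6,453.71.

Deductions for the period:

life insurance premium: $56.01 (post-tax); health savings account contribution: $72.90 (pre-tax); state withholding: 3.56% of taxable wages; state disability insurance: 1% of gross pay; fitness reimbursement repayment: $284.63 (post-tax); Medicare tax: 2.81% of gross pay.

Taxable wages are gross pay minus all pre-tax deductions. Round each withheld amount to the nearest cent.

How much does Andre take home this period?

Health savings account contribution: $72.90
Taxable wages = $6,453.71 − $72.90 = $6,380.81
State withholding: $6,380.81 × 0.0356 = $227.16
Medicare tax: $6,453.71 × 0.0281 = $181.35
State disability insurance: $6,453.71 × 0.01 = $64.54
Fitness reimbursement repayment: $284.63
Life insurance premium: $56.01
Total deductions = $72.90 + $227.16 + $181.35 + $64.54 + $284.63 + $56.01 = $886.59
Net pay = $6,453.71 − $886.59 = $5,567.12

$5,567.12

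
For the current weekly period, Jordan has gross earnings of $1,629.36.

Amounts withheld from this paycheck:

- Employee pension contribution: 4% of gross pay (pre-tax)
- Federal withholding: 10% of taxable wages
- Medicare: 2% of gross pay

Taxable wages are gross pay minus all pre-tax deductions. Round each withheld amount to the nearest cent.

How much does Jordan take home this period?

Employee pension contribution: $1,629.36 × 0.04 = $65.17
Taxable wages = $1,629.36 − $65.17 = $1,564.19
Federal withholding: $1,564.19 × 0.1 = $156.42
Medicare: $1,629.36 × 0.02 = $32.59
Total deductions = $65.17 + $156.42 + $32.59 = $254.18
Net pay = $1,629.36 − $254.18 = $1,375.18

$1,375.18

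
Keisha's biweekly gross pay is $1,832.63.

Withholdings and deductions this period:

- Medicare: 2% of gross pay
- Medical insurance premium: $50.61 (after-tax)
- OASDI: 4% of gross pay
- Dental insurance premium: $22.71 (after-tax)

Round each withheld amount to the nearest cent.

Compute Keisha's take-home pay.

$1,649.35

OASDI: $1,832.63 × 0.04 = $73.31
Medicare: $1,832.63 × 0.02 = $36.65
Medical insurance premium: $50.61
Dental insurance premium: $22.71
Total deductions = $73.31 + $36.65 + $50.61 + $22.71 = $183.28
Net pay = $1,832.63 − $183.28 = $1,649.35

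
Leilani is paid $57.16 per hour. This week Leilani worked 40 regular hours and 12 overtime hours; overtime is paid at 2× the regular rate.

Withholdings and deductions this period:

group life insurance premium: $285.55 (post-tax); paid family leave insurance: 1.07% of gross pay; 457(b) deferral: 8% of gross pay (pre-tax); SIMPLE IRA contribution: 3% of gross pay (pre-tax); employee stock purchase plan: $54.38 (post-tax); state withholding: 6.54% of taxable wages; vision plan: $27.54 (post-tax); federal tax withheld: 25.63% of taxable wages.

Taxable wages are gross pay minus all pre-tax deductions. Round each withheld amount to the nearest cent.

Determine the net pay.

$1,801.82

Regular pay: 40 × $57.16 = $2,286.40
Overtime pay: 12 × $57.16 × 2 = $1,371.84
Gross pay = $2,286.40 + $1,371.84 = $3,658.24
SIMPLE IRA contribution: $3,658.24 × 0.03 = $109.75
457(b) deferral: $3,658.24 × 0.08 = $292.66
Pre-tax total = $109.75 + $292.66 = $402.41
Taxable wages = $3,658.24 − $402.41 = $3,255.83
State withholding: $3,255.83 × 0.0654 = $212.93
Federal tax withheld: $3,255.83 × 0.2563 = $834.47
Paid family leave insurance: $3,658.24 × 0.0107 = $39.14
Vision plan: $27.54
Employee stock purchase plan: $54.38
Group life insurance premium: $285.55
Total deductions = $109.75 + $292.66 + $212.93 + $834.47 + $39.14 + $27.54 + $54.38 + $285.55 = $1,856.42
Net pay = $3,658.24 − $1,856.42 = $1,801.82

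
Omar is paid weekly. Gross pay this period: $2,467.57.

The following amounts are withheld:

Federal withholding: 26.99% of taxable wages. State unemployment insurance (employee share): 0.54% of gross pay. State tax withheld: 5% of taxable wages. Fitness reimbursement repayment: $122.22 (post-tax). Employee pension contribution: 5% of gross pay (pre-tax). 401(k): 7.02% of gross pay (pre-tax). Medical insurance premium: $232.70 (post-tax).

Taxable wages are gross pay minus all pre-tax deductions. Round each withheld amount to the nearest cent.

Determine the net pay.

$1,108.24

401(k): $2,467.57 × 0.0702 = $173.22
Employee pension contribution: $2,467.57 × 0.05 = $123.38
Pre-tax total = $173.22 + $123.38 = $296.60
Taxable wages = $2,467.57 − $296.60 = $2,170.97
State tax withheld: $2,170.97 × 0.05 = $108.55
Federal withholding: $2,170.97 × 0.2699 = $585.94
State unemployment insurance (employee share): $2,467.57 × 0.0054 = $13.32
Fitness reimbursement repayment: $122.22
Medical insurance premium: $232.70
Total deductions = $173.22 + $123.38 + $108.55 + $585.94 + $13.32 + $122.22 + $232.70 = $1,359.33
Net pay = $2,467.57 − $1,359.33 = $1,108.24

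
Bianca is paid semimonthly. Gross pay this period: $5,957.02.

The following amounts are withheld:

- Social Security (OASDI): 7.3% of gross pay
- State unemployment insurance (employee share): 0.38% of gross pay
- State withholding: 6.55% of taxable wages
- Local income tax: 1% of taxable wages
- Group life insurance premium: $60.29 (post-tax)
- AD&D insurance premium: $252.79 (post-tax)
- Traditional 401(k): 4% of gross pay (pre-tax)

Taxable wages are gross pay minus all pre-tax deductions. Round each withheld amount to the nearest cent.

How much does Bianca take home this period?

$4,516.39

Traditional 401(k): $5,957.02 × 0.04 = $238.28
Taxable wages = $5,957.02 − $238.28 = $5,718.74
State withholding: $5,718.74 × 0.0655 = $374.58
Local income tax: $5,718.74 × 0.01 = $57.19
State unemployment insurance (employee share): $5,957.02 × 0.0038 = $22.64
Social Security (OASDI): $5,957.02 × 0.073 = $434.86
Group life insurance premium: $60.29
AD&D insurance premium: $252.79
Total deductions = $238.28 + $374.58 + $57.19 + $22.64 + $434.86 + $60.29 + $252.79 = $1,440.63
Net pay = $5,957.02 − $1,440.63 = $4,516.39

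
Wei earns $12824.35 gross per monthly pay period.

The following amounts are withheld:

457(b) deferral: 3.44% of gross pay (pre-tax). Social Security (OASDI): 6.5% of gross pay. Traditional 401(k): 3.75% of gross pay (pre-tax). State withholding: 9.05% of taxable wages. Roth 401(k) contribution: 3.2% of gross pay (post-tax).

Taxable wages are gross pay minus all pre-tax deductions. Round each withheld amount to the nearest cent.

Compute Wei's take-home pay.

$9581.16

457(b) deferral: $12824.35 × 0.0344 = $441.16
Traditional 401(k): $12824.35 × 0.0375 = $480.91
Pre-tax total = $441.16 + $480.91 = $922.07
Taxable wages = $12824.35 − $922.07 = $11902.28
State withholding: $11902.28 × 0.0905 = $1077.16
Social Security (OASDI): $12824.35 × 0.065 = $833.58
Roth 401(k) contribution: $12824.35 × 0.032 = $410.38
Total deductions = $441.16 + $480.91 + $1077.16 + $833.58 + $410.38 = $3243.19
Net pay = $12824.35 − $3243.19 = $9581.16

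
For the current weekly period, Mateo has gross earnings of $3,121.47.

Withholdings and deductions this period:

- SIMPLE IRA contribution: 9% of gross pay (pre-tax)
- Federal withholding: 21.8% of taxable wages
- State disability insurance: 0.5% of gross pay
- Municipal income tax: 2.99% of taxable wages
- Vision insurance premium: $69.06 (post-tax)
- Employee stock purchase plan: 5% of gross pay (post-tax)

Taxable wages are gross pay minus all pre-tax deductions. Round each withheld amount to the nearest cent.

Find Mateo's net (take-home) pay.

$1,895.63

SIMPLE IRA contribution: $3,121.47 × 0.09 = $280.93
Taxable wages = $3,121.47 − $280.93 = $2,840.54
Municipal income tax: $2,840.54 × 0.0299 = $84.93
Federal withholding: $2,840.54 × 0.218 = $619.24
State disability insurance: $3,121.47 × 0.005 = $15.61
Employee stock purchase plan: $3,121.47 × 0.05 = $156.07
Vision insurance premium: $69.06
Total deductions = $280.93 + $84.93 + $619.24 + $15.61 + $156.07 + $69.06 = $1,225.84
Net pay = $3,121.47 − $1,225.84 = $1,895.63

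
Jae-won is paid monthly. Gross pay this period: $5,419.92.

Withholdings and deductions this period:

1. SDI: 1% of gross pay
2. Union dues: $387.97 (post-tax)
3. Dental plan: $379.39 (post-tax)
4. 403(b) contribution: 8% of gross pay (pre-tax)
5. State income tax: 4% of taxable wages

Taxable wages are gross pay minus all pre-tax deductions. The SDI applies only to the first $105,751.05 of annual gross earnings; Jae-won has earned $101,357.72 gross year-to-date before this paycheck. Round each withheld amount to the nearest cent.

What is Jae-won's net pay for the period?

$3,975.59

403(b) contribution: $5,419.92 × 0.08 = $433.59
Taxable wages = $5,419.92 − $433.59 = $4,986.33
State income tax: $4,986.33 × 0.04 = $199.45
SDI: only $105,751.05 − $101,357.72 = $4,393.33 of this check is subject → $4,393.33 × 0.01 = $43.93
Union dues: $387.97
Dental plan: $379.39
Total deductions = $433.59 + $199.45 + $43.93 + $387.97 + $379.39 = $1,444.33
Net pay = $5,419.92 − $1,444.33 = $3,975.59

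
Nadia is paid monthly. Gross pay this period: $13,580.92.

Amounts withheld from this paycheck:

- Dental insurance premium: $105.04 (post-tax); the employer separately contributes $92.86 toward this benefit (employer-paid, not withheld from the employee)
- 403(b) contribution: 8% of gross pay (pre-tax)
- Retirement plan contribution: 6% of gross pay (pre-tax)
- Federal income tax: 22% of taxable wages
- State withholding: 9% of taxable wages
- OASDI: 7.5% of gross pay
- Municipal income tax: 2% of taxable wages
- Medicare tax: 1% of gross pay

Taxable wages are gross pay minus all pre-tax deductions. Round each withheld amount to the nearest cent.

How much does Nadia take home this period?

$6,565.91

403(b) contribution: $13,580.92 × 0.08 = $1,086.47
Retirement plan contribution: $13,580.92 × 0.06 = $814.86
Pre-tax total = $1,086.47 + $814.86 = $1,901.33
Taxable wages = $13,580.92 − $1,901.33 = $11,679.59
Municipal income tax: $11,679.59 × 0.02 = $233.59
State withholding: $11,679.59 × 0.09 = $1,051.16
Federal income tax: $11,679.59 × 0.22 = $2,569.51
OASDI: $13,580.92 × 0.075 = $1,018.57
Medicare tax: $13,580.92 × 0.01 = $135.81
Dental insurance premium: $105.04
(Employer's $92.86 toward dental insurance premium is not withheld from the employee.)
Total deductions = $1,086.47 + $814.86 + $233.59 + $1,051.16 + $2,569.51 + $1,018.57 + $135.81 + $105.04 = $7,015.01
Net pay = $13,580.92 − $7,015.01 = $6,565.91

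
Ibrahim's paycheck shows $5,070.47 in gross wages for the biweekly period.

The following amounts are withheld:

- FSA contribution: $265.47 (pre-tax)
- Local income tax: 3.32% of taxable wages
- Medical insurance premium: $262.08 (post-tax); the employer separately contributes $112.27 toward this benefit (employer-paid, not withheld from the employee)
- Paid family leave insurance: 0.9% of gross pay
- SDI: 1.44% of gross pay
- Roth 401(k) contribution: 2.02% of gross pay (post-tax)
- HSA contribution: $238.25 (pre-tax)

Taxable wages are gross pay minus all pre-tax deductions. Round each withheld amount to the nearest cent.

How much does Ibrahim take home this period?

$3,931.99

FSA contribution: $265.47
HSA contribution: $238.25
Pre-tax total = $265.47 + $238.25 = $503.72
Taxable wages = $5,070.47 − $503.72 = $4,566.75
Local income tax: $4,566.75 × 0.0332 = $151.62
SDI: $5,070.47 × 0.0144 = $73.01
Paid family leave insurance: $5,070.47 × 0.009 = $45.63
Roth 401(k) contribution: $5,070.47 × 0.0202 = $102.42
Medical insurance premium: $262.08
(Employer's $112.27 toward medical insurance premium is not withheld from the employee.)
Total deductions = $265.47 + $238.25 + $151.62 + $73.01 + $45.63 + $102.42 + $262.08 = $1,138.48
Net pay = $5,070.47 − $1,138.48 = $3,931.99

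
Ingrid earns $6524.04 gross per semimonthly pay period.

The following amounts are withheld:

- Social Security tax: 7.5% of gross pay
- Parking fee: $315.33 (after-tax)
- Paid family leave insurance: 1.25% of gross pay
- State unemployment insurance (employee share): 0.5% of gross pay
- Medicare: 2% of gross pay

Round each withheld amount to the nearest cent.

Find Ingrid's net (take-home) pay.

$5474.76

Paid family leave insurance: $6524.04 × 0.0125 = $81.55
Social Security tax: $6524.04 × 0.075 = $489.30
State unemployment insurance (employee share): $6524.04 × 0.005 = $32.62
Medicare: $6524.04 × 0.02 = $130.48
Parking fee: $315.33
Total deductions = $81.55 + $489.30 + $32.62 + $130.48 + $315.33 = $1049.28
Net pay = $6524.04 − $1049.28 = $5474.76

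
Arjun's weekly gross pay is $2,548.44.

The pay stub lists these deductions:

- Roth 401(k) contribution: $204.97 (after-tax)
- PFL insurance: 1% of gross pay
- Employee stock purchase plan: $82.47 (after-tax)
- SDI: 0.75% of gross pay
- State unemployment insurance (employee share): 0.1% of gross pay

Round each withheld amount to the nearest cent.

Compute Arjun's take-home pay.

$2,213.86

State unemployment insurance (employee share): $2,548.44 × 0.001 = $2.55
SDI: $2,548.44 × 0.0075 = $19.11
PFL insurance: $2,548.44 × 0.01 = $25.48
Roth 401(k) contribution: $204.97
Employee stock purchase plan: $82.47
Total deductions = $2.55 + $19.11 + $25.48 + $204.97 + $82.47 = $334.58
Net pay = $2,548.44 − $334.58 = $2,213.86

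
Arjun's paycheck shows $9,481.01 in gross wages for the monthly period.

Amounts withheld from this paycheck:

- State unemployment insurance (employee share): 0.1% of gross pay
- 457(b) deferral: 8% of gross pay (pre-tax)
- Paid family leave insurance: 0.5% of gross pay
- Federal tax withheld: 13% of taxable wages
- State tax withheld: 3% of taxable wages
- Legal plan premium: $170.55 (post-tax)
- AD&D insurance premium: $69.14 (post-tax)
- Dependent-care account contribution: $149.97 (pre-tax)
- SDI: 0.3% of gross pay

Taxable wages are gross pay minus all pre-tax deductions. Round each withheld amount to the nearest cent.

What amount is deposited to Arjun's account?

Dependent-care account contribution: $149.97
457(b) deferral: $9,481.01 × 0.08 = $758.48
Pre-tax total = $149.97 + $758.48 = $908.45
Taxable wages = $9,481.01 − $908.45 = $8,572.56
Federal tax withheld: $8,572.56 × 0.13 = $1,114.43
State tax withheld: $8,572.56 × 0.03 = $257.18
Paid family leave insurance: $9,481.01 × 0.005 = $47.41
State unemployment insurance (employee share): $9,481.01 × 0.001 = $9.48
SDI: $9,481.01 × 0.003 = $28.44
AD&D insurance premium: $69.14
Legal plan premium: $170.55
Total deductions = $149.97 + $758.48 + $1,114.43 + $257.18 + $47.41 + $9.48 + $28.44 + $69.14 + $170.55 = $2,605.08
Net pay = $9,481.01 − $2,605.08 = $6,875.93

$6,875.93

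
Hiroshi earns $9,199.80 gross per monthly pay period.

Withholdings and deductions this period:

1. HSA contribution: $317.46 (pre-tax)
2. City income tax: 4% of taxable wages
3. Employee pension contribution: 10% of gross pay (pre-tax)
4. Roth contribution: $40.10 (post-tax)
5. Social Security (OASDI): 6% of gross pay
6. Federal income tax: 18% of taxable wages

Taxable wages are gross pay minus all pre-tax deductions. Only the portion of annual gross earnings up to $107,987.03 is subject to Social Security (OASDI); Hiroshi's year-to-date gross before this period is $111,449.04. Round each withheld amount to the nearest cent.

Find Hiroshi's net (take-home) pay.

Employee pension contribution: $9,199.80 × 0.1 = $919.98
HSA contribution: $317.46
Pre-tax total = $919.98 + $317.46 = $1,237.44
Taxable wages = $9,199.80 − $1,237.44 = $7,962.36
Federal income tax: $7,962.36 × 0.18 = $1,433.22
City income tax: $7,962.36 × 0.04 = $318.49
Social Security (OASDI): annual cap $107,987.03 already reached (YTD $111,449.04), so $0.00
Roth contribution: $40.10
Total deductions = $919.98 + $317.46 + $1,433.22 + $318.49 + $0.00 + $40.10 = $3,029.25
Net pay = $9,199.80 − $3,029.25 = $6,170.55

$6,170.55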